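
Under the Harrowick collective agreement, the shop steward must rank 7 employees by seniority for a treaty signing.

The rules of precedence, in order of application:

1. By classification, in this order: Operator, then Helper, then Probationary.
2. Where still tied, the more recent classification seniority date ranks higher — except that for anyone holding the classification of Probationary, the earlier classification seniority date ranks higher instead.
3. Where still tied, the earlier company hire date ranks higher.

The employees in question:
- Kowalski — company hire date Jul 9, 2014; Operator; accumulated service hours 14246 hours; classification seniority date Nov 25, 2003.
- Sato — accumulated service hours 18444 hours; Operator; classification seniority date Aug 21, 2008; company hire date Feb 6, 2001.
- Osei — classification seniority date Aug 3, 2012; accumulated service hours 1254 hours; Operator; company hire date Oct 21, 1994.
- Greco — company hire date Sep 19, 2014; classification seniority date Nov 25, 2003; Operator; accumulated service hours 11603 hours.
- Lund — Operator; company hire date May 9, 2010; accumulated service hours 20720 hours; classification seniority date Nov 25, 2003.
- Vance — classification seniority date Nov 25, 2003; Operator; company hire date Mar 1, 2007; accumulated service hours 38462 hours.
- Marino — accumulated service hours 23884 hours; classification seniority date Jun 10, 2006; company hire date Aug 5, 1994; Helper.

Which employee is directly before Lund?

Vance

By classification: Osei, Sato, Vance, Lund, Kowalski and Greco (Operator); then Marino (Helper).
Among Osei, Sato, Vance, Lund, Kowalski and Greco, by classification seniority date (later first): Osei (Aug 3, 2012) before Sato (Aug 21, 2008) before Vance, Lund, Kowalski and Greco (Nov 25, 2003).
Among Vance, Lund, Kowalski and Greco, by company hire date (earlier first): Vance (Mar 1, 2007) before Lund (May 9, 2010) before Kowalski (Jul 9, 2014) before Greco (Sep 19, 2014).
Order: Osei, Sato, Vance, Lund, Kowalski, Greco, Marino.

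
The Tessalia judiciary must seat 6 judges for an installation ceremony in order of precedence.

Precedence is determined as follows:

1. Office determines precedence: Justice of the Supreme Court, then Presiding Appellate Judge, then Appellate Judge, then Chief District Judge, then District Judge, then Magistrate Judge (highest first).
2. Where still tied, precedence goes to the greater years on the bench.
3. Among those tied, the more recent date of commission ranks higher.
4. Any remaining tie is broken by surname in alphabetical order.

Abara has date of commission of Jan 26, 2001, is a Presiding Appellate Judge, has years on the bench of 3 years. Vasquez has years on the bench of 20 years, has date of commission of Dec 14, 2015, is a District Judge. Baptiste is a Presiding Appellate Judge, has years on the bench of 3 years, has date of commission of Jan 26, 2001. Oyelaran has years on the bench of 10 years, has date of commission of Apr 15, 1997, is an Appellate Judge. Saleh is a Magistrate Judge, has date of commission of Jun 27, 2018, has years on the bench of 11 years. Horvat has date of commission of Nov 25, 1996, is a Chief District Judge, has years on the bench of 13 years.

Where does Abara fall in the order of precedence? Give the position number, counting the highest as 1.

1

By office: Abara and Baptiste (Presiding Appellate Judge); then Oyelaran (Appellate Judge); then Horvat (Chief District Judge); then Vasquez (District Judge); then Saleh (Magistrate Judge).
Abara and Baptiste both have years on the bench 3 years, so the next rule applies.
Abara and Baptiste both have date of commission Jan 26, 2001, so the next rule applies.
Among Abara and Baptiste, alphabetically by surname: Abara before Baptiste.
Order: Abara, Baptiste, Oyelaran, Horvat, Vasquez, Saleh. So position 1.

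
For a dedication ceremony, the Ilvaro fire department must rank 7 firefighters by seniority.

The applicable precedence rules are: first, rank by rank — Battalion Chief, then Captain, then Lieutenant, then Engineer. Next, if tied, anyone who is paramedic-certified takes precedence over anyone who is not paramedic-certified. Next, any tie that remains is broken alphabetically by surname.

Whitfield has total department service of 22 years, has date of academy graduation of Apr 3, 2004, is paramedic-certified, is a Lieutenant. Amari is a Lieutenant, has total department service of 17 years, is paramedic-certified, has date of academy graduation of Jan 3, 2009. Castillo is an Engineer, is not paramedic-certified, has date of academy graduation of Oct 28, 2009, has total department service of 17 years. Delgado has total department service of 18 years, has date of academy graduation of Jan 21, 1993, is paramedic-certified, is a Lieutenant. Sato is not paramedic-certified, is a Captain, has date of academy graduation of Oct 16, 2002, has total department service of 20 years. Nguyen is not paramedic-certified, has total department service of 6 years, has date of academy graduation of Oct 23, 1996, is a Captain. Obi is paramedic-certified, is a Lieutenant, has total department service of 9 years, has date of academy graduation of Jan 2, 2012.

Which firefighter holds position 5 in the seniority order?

Obi

By rank: Nguyen and Sato (Captain); then Amari, Delgado, Obi and Whitfield (Lieutenant); then Castillo (Engineer).
Nguyen and Sato are each not paramedic-certified, so the next rule applies.
Among Nguyen and Sato, alphabetically by surname: Nguyen before Sato.
Amari, Delgado, Obi and Whitfield are each paramedic-certified, so the next rule applies.
Among Amari, Delgado, Obi and Whitfield, alphabetically by surname: Amari before Delgado before Obi before Whitfield.
Order: Nguyen, Sato, Amari, Delgado, Obi, Whitfield, Castillo.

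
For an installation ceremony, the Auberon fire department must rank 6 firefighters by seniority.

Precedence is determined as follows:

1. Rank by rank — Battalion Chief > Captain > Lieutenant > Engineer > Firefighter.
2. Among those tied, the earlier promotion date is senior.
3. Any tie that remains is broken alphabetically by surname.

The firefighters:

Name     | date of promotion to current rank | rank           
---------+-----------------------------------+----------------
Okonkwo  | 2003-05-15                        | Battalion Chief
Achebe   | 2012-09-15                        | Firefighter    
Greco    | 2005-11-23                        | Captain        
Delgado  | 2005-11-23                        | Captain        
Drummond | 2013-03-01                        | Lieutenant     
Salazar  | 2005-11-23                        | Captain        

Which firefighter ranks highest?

By rank: Okonkwo (Battalion Chief); then Delgado, Greco and Salazar (Captain); then Drummond (Lieutenant); then Achebe (Firefighter).
Delgado, Greco and Salazar all have date of promotion to current rank 2005-11-23, so the next rule applies.
Among Delgado, Greco and Salazar, alphabetically by surname: Delgado before Greco before Salazar.
Order: Okonkwo, Delgado, Greco, Salazar, Drummond, Achebe.

Okonkwo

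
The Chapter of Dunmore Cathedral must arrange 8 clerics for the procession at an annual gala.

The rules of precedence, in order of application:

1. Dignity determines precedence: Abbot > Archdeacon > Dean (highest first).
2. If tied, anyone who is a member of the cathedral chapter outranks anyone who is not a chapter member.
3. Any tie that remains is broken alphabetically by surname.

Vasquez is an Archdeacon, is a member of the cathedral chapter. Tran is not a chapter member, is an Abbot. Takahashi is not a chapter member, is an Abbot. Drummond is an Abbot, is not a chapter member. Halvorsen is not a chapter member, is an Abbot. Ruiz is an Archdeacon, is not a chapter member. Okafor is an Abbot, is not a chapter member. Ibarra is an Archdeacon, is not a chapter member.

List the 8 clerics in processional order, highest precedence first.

By dignity: Drummond, Halvorsen, Okafor, Takahashi and Tran (Abbot); then Vasquez, Ibarra and Ruiz (Archdeacon).
Drummond, Halvorsen, Okafor, Takahashi and Tran are each not a chapter member, so the next rule applies.
Among Drummond, Halvorsen, Okafor, Takahashi and Tran, alphabetically by surname: Drummond before Halvorsen before Okafor before Takahashi before Tran.
Among Vasquez, Ibarra and Ruiz, a member of the cathedral chapter before not a chapter member: Vasquez (a member of the cathedral chapter) before Ibarra and Ruiz (not a chapter member).
Among Ibarra and Ruiz, alphabetically by surname: Ibarra before Ruiz.
Full order: Drummond, Halvorsen, Okafor, Takahashi, Tran, Vasquez, Ibarra, Ruiz.

Drummond, Halvorsen, Okafor, Takahashi, Tran, Vasquez, Ibarra, Ruiz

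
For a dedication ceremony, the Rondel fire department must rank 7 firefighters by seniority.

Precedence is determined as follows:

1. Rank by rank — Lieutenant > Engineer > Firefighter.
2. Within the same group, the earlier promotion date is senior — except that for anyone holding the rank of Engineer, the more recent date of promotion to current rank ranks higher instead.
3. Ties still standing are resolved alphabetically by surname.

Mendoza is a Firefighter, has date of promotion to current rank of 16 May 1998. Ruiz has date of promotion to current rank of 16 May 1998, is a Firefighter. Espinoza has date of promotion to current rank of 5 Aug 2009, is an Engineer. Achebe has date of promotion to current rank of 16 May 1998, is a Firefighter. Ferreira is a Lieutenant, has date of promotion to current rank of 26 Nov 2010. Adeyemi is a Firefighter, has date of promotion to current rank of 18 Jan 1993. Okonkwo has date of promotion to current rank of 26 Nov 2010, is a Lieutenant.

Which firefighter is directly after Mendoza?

By rank: Ferreira and Okonkwo (Lieutenant); then Espinoza (Engineer); then Adeyemi, Achebe, Mendoza and Ruiz (Firefighter).
Ferreira and Okonkwo both have date of promotion to current rank 26 Nov 2010, so the next rule applies.
Among Ferreira and Okonkwo, alphabetically by surname: Ferreira before Okonkwo.
Among Adeyemi, Achebe, Mendoza and Ruiz, by date of promotion to current rank (earlier first): Adeyemi (18 Jan 1993) before Achebe, Mendoza and Ruiz (16 May 1998).
Among Achebe, Mendoza and Ruiz, alphabetically by surname: Achebe before Mendoza before Ruiz.
Order: Ferreira, Okonkwo, Espinoza, Adeyemi, Achebe, Mendoza, Ruiz.

Ruiz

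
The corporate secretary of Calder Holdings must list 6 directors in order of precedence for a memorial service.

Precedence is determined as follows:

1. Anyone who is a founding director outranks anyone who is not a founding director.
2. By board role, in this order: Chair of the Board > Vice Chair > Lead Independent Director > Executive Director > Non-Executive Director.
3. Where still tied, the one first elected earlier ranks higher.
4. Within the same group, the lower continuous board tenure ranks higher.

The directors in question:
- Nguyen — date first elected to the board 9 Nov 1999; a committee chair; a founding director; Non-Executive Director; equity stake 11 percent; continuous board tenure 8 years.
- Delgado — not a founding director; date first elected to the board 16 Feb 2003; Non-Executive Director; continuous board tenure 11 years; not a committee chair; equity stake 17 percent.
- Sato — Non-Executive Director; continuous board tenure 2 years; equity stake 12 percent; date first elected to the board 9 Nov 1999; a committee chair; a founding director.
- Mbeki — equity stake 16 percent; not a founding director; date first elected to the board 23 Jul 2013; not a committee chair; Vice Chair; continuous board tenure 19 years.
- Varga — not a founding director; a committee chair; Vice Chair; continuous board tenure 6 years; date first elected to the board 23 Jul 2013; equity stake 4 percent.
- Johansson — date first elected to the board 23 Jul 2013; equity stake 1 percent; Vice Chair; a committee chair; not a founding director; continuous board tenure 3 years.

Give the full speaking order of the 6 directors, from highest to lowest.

By the first rule: Sato and Nguyen (both a founding director); then Johansson, Varga, Mbeki and Delgado (each not a founding director).
Sato and Nguyen are each Non-Executive Director, so the next rule applies.
Sato and Nguyen both have date first elected to the board 9 Nov 1999, so the next rule applies.
Among Sato and Nguyen, by continuous board tenure (lower first): Sato (2 years) before Nguyen (8 years).
Among Johansson, Varga, Mbeki and Delgado, by board role: Johansson, Varga and Mbeki (Vice Chair) before Delgado (Non-Executive Director).
Johansson, Varga and Mbeki all have date first elected to the board 23 Jul 2013, so the next rule applies.
Among Johansson, Varga and Mbeki, by continuous board tenure (lower first): Johansson (3 years) before Varga (6 years) before Mbeki (19 years).
Full order: Sato, Nguyen, Johansson, Varga, Mbeki, Delgado.

Sato, Nguyen, Johansson, Varga, Mbeki, Delgado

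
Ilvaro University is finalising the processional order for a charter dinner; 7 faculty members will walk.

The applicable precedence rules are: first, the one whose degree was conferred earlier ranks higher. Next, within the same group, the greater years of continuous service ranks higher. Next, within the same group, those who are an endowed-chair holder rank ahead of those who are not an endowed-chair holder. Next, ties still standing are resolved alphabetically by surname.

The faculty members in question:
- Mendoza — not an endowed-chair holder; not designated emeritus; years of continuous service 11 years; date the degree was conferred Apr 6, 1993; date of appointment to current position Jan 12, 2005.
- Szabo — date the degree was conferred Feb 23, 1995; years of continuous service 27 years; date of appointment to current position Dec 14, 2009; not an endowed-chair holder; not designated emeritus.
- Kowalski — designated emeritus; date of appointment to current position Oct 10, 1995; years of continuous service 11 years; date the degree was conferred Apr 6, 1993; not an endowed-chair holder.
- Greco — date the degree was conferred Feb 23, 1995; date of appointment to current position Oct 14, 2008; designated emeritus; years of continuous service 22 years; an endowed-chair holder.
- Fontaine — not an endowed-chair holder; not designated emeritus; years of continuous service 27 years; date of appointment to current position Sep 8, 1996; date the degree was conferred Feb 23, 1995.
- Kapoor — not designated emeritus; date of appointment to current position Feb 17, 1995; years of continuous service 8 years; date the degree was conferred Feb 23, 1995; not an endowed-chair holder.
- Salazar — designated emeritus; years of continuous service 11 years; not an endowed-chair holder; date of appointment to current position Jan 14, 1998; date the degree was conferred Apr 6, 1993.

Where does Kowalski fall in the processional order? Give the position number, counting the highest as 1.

1

By date the degree was conferred (earlier first): Kowalski, Mendoza and Salazar (each Apr 6, 1993); then Fontaine, Szabo, Greco and Kapoor (each Feb 23, 1995).
Kowalski, Mendoza and Salazar all have years of continuous service 11 years, so the next rule applies.
Kowalski, Mendoza and Salazar are each not an endowed-chair holder, so the next rule applies.
Among Kowalski, Mendoza and Salazar, alphabetically by surname: Kowalski before Mendoza before Salazar.
Among Fontaine, Szabo, Greco and Kapoor, by years of continuous service (higher first): Fontaine and Szabo (27 years) before Greco (22 years) before Kapoor (8 years).
Fontaine and Szabo are each not an endowed-chair holder, so the next rule applies.
Among Fontaine and Szabo, alphabetically by surname: Fontaine before Szabo.
Order: Kowalski, Mendoza, Salazar, Fontaine, Szabo, Greco, Kapoor. So position 1.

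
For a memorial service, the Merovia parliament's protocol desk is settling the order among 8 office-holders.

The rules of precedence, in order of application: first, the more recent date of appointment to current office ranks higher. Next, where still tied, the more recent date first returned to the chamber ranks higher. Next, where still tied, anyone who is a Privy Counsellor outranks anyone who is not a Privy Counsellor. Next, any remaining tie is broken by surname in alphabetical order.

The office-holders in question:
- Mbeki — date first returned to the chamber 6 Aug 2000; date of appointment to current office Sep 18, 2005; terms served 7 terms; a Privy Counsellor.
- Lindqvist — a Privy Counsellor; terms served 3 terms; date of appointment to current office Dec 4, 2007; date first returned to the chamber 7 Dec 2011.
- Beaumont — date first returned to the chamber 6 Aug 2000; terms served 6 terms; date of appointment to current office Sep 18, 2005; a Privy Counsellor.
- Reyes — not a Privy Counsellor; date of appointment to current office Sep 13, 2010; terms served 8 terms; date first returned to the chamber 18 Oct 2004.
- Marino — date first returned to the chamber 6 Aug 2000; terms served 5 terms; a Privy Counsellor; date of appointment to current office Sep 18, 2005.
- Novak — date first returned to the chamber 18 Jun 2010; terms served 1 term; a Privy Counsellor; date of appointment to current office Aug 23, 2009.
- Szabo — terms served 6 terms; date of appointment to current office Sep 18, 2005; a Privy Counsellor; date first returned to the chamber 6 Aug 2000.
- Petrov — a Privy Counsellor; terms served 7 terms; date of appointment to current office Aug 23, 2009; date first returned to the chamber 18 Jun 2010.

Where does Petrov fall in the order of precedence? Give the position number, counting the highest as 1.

By date of appointment to current office (later first): Reyes (Sep 13, 2010); then Novak and Petrov (both Aug 23, 2009); then Lindqvist (Dec 4, 2007); then Beaumont, Marino, Mbeki and Szabo (each Sep 18, 2005).
Novak and Petrov both have date first returned to the chamber 18 Jun 2010, so the next rule applies.
Novak and Petrov are each a Privy Counsellor, so the next rule applies.
Among Novak and Petrov, alphabetically by surname: Novak before Petrov.
Beaumont, Marino, Mbeki and Szabo all have date first returned to the chamber 6 Aug 2000, so the next rule applies.
Beaumont, Marino, Mbeki and Szabo are each a Privy Counsellor, so the next rule applies.
Among Beaumont, Marino, Mbeki and Szabo, alphabetically by surname: Beaumont before Marino before Mbeki before Szabo.
Order: Reyes, Novak, Petrov, Lindqvist, Beaumont, Marino, Mbeki, Szabo. So position 3.

3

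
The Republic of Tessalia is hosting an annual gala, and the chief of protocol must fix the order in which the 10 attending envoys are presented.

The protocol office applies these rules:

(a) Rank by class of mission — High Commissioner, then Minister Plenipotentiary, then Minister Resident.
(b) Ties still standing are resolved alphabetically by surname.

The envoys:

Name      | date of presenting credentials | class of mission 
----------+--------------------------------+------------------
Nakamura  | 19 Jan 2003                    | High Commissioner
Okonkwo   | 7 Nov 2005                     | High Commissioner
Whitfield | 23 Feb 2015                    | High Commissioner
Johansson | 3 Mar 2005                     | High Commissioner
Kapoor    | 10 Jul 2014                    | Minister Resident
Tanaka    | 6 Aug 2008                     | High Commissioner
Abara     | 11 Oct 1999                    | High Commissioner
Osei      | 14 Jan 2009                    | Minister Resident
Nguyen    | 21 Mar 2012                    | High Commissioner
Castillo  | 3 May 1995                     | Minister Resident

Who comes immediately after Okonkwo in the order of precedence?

By class of mission: Abara, Johansson, Nakamura, Nguyen, Okonkwo, Tanaka and Whitfield (High Commissioner); then Castillo, Kapoor and Osei (Minister Resident).
Among Abara, Johansson, Nakamura, Nguyen, Okonkwo, Tanaka and Whitfield, alphabetically by surname: Abara before Johansson before Nakamura before Nguyen before Okonkwo before Tanaka before Whitfield.
Among Castillo, Kapoor and Osei, alphabetically by surname: Castillo before Kapoor before Osei.
Order: Abara, Johansson, Nakamura, Nguyen, Okonkwo, Tanaka, Whitfield, Castillo, Kapoor, Osei.

Tanaka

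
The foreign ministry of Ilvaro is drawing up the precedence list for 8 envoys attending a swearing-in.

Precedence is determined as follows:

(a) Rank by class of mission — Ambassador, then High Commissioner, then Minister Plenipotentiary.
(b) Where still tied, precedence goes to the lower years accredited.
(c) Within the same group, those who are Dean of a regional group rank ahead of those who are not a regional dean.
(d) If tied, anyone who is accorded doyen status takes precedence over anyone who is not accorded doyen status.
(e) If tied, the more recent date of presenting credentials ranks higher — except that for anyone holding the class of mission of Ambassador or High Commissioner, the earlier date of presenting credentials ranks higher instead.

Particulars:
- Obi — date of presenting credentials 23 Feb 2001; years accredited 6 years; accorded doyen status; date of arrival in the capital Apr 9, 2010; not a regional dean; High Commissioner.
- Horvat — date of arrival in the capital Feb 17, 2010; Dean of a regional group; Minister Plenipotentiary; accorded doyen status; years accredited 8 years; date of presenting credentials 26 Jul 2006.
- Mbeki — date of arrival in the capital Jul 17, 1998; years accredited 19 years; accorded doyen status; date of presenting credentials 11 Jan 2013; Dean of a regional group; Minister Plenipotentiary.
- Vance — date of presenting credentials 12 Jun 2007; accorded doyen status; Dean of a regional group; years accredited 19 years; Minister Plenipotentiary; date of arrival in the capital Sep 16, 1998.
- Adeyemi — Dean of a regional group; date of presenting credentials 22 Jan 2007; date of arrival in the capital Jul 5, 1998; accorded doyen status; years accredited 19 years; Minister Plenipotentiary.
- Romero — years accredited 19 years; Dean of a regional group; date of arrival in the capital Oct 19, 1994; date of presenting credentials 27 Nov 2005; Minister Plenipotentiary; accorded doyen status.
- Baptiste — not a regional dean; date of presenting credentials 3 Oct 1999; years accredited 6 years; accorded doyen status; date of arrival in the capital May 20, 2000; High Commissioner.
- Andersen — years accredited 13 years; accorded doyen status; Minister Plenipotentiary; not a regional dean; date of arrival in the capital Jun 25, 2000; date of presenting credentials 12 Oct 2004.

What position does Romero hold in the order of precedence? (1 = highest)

By class of mission: Baptiste and Obi (High Commissioner); then Horvat, Andersen, Mbeki, Vance, Adeyemi and Romero (Minister Plenipotentiary).
Baptiste and Obi both have years accredited 6 years, so the next rule applies.
Baptiste and Obi are each not a regional dean, so the next rule applies.
Baptiste and Obi are each accorded doyen status, so the next rule applies.
Among Baptiste and Obi, by date of presenting credentials (earlier first) (reversed rule for this group): Baptiste (3 Oct 1999) before Obi (23 Feb 2001).
Among Horvat, Andersen, Mbeki, Vance, Adeyemi and Romero, by years accredited (lower first): Horvat (8 years) before Andersen (13 years) before Mbeki, Vance, Adeyemi and Romero (19 years).
Mbeki, Vance, Adeyemi and Romero are each Dean of a regional group, so the next rule applies.
Mbeki, Vance, Adeyemi and Romero are each accorded doyen status, so the next rule applies.
Among Mbeki, Vance, Adeyemi and Romero, by date of presenting credentials (later first): Mbeki (11 Jan 2013) before Vance (12 Jun 2007) before Adeyemi (22 Jan 2007) before Romero (27 Nov 2005).
Order: Baptiste, Obi, Horvat, Andersen, Mbeki, Vance, Adeyemi, Romero. So position 8.

8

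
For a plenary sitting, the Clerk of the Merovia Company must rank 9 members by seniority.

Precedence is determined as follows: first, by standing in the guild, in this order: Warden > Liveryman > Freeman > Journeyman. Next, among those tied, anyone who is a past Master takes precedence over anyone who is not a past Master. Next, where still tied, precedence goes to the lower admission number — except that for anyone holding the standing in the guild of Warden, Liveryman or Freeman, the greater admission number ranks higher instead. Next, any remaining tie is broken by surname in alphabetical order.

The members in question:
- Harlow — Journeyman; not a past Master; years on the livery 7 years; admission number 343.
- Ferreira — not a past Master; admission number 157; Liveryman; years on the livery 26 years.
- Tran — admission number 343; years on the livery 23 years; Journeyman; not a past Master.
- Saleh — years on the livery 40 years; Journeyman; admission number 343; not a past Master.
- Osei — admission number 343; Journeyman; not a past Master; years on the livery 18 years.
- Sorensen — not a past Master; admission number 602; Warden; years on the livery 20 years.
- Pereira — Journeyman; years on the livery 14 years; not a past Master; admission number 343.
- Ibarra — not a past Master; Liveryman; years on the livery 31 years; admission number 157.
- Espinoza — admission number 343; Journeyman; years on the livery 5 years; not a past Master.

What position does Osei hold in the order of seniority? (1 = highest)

By standing in the guild: Sorensen (Warden); then Ferreira and Ibarra (Liveryman); then Espinoza, Harlow, Osei, Pereira, Saleh and Tran (Journeyman).
Ferreira and Ibarra are each not a past Master, so the next rule applies.
Ferreira and Ibarra both have admission number 157, so the next rule applies.
Among Ferreira and Ibarra, alphabetically by surname: Ferreira before Ibarra.
Espinoza, Harlow, Osei, Pereira, Saleh and Tran are each not a past Master, so the next rule applies.
Espinoza, Harlow, Osei, Pereira, Saleh and Tran all have admission number 343, so the next rule applies.
Among Espinoza, Harlow, Osei, Pereira, Saleh and Tran, alphabetically by surname: Espinoza before Harlow before Osei before Pereira before Saleh before Tran.
Order: Sorensen, Ferreira, Ibarra, Espinoza, Harlow, Osei, Pereira, Saleh, Tran. So position 6.

6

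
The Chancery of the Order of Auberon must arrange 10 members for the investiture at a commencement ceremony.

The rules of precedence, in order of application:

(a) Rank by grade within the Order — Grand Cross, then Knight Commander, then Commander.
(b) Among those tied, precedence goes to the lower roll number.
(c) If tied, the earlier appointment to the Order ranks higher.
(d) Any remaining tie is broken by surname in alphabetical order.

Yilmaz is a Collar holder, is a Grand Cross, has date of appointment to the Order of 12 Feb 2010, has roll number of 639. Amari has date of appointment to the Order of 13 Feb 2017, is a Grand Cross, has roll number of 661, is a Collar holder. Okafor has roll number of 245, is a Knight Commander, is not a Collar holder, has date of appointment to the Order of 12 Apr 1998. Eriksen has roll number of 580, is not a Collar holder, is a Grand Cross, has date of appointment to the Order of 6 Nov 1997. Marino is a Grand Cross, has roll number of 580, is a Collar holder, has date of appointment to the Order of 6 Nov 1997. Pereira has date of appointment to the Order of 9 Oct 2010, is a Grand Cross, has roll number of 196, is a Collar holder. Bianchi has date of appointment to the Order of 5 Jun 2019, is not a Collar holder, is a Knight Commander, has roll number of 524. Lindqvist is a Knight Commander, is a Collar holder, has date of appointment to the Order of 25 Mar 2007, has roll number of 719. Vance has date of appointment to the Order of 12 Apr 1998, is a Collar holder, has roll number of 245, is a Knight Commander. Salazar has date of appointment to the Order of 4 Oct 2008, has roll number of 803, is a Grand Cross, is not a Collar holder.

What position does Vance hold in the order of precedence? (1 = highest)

8

By grade within the Order: Pereira, Eriksen, Marino, Yilmaz, Amari and Salazar (Grand Cross); then Okafor, Vance, Bianchi and Lindqvist (Knight Commander).
Among Pereira, Eriksen, Marino, Yilmaz, Amari and Salazar, by roll number (lower first): Pereira (196) before Eriksen and Marino (580) before Yilmaz (639) before Amari (661) before Salazar (803).
Eriksen and Marino both have date of appointment to the Order 6 Nov 1997, so the next rule applies.
Among Eriksen and Marino, alphabetically by surname: Eriksen before Marino.
Among Okafor, Vance, Bianchi and Lindqvist, by roll number (lower first): Okafor and Vance (245) before Bianchi (524) before Lindqvist (719).
Okafor and Vance both have date of appointment to the Order 12 Apr 1998, so the next rule applies.
Among Okafor and Vance, alphabetically by surname: Okafor before Vance.
Order: Pereira, Eriksen, Marino, Yilmaz, Amari, Salazar, Okafor, Vance, Bianchi, Lindqvist. So position 8.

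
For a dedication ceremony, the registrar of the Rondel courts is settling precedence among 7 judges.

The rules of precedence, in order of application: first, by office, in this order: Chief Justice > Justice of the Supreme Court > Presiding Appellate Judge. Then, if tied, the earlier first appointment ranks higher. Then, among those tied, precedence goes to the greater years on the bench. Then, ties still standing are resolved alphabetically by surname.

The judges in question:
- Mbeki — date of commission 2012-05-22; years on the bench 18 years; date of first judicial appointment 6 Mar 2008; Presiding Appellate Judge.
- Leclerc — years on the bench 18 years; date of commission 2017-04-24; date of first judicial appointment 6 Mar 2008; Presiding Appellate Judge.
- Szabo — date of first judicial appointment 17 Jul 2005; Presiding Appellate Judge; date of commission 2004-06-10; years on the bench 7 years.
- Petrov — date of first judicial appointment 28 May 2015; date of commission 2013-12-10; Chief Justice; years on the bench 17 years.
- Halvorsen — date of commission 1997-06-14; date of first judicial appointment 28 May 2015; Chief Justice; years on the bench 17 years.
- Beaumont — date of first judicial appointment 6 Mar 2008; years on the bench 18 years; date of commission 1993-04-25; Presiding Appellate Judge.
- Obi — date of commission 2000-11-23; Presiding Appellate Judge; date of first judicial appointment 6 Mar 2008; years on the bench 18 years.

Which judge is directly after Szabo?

By office: Halvorsen and Petrov (Chief Justice); then Szabo, Beaumont, Leclerc, Mbeki and Obi (Presiding Appellate Judge).
Halvorsen and Petrov both have date of first judicial appointment 28 May 2015, so the next rule applies.
Halvorsen and Petrov both have years on the bench 17 years, so the next rule applies.
Among Halvorsen and Petrov, alphabetically by surname: Halvorsen before Petrov.
Among Szabo, Beaumont, Leclerc, Mbeki and Obi, by date of first judicial appointment (earlier first): Szabo (17 Jul 2005) before Beaumont, Leclerc, Mbeki and Obi (6 Mar 2008).
Beaumont, Leclerc, Mbeki and Obi all have years on the bench 18 years, so the next rule applies.
Among Beaumont, Leclerc, Mbeki and Obi, alphabetically by surname: Beaumont before Leclerc before Mbeki before Obi.
Order: Halvorsen, Petrov, Szabo, Beaumont, Leclerc, Mbeki, Obi.

Beaumont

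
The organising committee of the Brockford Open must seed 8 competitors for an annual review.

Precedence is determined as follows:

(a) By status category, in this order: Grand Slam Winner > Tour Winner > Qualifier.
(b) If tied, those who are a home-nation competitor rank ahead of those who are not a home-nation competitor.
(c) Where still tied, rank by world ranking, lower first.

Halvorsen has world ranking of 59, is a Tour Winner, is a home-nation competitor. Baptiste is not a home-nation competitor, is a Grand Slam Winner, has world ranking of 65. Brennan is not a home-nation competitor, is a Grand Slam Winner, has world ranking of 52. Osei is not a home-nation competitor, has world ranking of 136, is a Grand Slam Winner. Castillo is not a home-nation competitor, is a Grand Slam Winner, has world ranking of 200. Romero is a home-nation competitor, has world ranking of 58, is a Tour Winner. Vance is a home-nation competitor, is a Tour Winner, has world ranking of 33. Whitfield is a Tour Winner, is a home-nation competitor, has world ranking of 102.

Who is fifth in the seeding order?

Vance

By status category: Brennan, Baptiste, Osei and Castillo (Grand Slam Winner); then Vance, Romero, Halvorsen and Whitfield (Tour Winner).
Brennan, Baptiste, Osei and Castillo are each not a home-nation competitor, so the next rule applies.
Among Brennan, Baptiste, Osei and Castillo, by world ranking (lower first): Brennan (52) before Baptiste (65) before Osei (136) before Castillo (200).
Vance, Romero, Halvorsen and Whitfield are each a home-nation competitor, so the next rule applies.
Among Vance, Romero, Halvorsen and Whitfield, by world ranking (lower first): Vance (33) before Romero (58) before Halvorsen (59) before Whitfield (102).
Order: Brennan, Baptiste, Osei, Castillo, Vance, Romero, Halvorsen, Whitfield.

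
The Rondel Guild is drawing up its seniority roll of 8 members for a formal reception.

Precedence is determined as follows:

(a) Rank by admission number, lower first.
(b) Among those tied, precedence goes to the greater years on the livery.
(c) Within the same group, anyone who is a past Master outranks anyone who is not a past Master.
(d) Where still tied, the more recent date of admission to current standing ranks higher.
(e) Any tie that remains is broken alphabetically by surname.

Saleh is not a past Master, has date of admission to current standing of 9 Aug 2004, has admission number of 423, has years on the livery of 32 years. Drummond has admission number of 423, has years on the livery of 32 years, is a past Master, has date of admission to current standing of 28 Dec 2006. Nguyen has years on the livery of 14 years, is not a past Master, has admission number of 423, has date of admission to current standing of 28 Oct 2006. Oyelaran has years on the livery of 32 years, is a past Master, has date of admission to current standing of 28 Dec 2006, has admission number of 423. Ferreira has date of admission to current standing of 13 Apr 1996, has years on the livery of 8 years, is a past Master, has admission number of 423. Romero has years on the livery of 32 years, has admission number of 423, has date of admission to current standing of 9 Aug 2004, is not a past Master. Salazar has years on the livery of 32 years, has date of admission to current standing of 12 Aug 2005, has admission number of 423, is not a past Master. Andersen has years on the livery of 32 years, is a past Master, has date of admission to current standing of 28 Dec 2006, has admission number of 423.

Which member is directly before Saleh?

By admission number (lower first): Andersen, Drummond, Oyelaran, Salazar, Romero, Saleh, Nguyen and Ferreira (each 423).
Among Andersen, Drummond, Oyelaran, Salazar, Romero, Saleh, Nguyen and Ferreira, by years on the livery (higher first): Andersen, Drummond, Oyelaran, Salazar, Romero and Saleh (32 years) before Nguyen (14 years) before Ferreira (8 years).
Among Andersen, Drummond, Oyelaran, Salazar, Romero and Saleh, a past Master before not a past Master: Andersen, Drummond and Oyelaran (a past Master) before Salazar, Romero and Saleh (not a past Master).
Andersen, Drummond and Oyelaran all have date of admission to current standing 28 Dec 2006, so the next rule applies.
Among Andersen, Drummond and Oyelaran, alphabetically by surname: Andersen before Drummond before Oyelaran.
Among Salazar, Romero and Saleh, by date of admission to current standing (later first): Salazar (12 Aug 2005) before Romero and Saleh (9 Aug 2004).
Among Romero and Saleh, alphabetically by surname: Romero before Saleh.
Order: Andersen, Drummond, Oyelaran, Salazar, Romero, Saleh, Nguyen, Ferreira.

Romero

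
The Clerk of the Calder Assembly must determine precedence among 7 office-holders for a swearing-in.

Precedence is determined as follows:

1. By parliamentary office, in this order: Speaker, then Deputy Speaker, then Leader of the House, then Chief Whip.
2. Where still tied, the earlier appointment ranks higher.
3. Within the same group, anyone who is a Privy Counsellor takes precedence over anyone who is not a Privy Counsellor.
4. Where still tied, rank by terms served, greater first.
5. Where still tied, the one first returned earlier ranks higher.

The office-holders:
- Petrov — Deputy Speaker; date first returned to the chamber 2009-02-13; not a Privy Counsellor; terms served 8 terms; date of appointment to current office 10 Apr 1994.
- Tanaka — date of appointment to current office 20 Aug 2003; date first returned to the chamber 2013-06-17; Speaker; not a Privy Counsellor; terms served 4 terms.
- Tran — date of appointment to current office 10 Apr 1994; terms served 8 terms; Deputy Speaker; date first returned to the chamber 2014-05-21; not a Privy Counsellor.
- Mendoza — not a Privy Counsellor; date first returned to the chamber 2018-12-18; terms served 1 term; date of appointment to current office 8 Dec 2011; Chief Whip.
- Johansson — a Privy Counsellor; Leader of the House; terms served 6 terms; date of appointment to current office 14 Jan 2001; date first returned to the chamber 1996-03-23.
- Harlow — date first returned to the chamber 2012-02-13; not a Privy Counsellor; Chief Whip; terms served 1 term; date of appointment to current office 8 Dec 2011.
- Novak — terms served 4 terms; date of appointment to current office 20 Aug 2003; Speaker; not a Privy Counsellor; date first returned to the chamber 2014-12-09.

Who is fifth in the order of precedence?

Johansson

By parliamentary office: Tanaka and Novak (Speaker); then Petrov and Tran (Deputy Speaker); then Johansson (Leader of the House); then Harlow and Mendoza (Chief Whip).
Tanaka and Novak both have date of appointment to current office 20 Aug 2003, so the next rule applies.
Tanaka and Novak are each not a Privy Counsellor, so the next rule applies.
Tanaka and Novak both have terms served 4 terms, so the next rule applies.
Among Tanaka and Novak, by date first returned to the chamber (earlier first): Tanaka (2013-06-17) before Novak (2014-12-09).
Petrov and Tran both have date of appointment to current office 10 Apr 1994, so the next rule applies.
Petrov and Tran are each not a Privy Counsellor, so the next rule applies.
Petrov and Tran both have terms served 8 terms, so the next rule applies.
Among Petrov and Tran, by date first returned to the chamber (earlier first): Petrov (2009-02-13) before Tran (2014-05-21).
Harlow and Mendoza both have date of appointment to current office 8 Dec 2011, so the next rule applies.
Harlow and Mendoza are each not a Privy Counsellor, so the next rule applies.
Harlow and Mendoza both have terms served 1 term, so the next rule applies.
Among Harlow and Mendoza, by date first returned to the chamber (earlier first): Harlow (2012-02-13) before Mendoza (2018-12-18).
Order: Tanaka, Novak, Petrov, Tran, Johansson, Harlow, Mendoza.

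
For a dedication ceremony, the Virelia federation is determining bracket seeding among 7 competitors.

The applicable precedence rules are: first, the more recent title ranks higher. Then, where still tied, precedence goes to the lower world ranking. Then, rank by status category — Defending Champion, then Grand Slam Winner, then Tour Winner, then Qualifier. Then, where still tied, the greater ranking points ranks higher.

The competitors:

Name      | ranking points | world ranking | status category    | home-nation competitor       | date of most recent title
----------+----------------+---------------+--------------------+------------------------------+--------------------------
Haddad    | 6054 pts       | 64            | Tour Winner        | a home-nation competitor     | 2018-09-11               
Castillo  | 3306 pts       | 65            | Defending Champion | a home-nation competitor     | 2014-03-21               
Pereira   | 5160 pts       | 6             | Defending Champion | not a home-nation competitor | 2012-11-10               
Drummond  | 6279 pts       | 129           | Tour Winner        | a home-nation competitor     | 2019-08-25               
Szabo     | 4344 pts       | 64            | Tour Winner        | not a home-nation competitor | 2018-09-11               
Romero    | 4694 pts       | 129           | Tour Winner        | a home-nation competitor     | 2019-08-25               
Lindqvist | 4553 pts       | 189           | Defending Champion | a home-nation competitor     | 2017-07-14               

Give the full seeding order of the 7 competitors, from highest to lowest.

Drummond, Romero, Haddad, Szabo, Lindqvist, Castillo, Pereira

By date of most recent title (later first): Drummond and Romero (both 2019-08-25); then Haddad and Szabo (both 2018-09-11); then Lindqvist (2017-07-14); then Castillo (2014-03-21); then Pereira (2012-11-10).
Drummond and Romero both have world ranking 129, so the next rule applies.
Drummond and Romero are each Tour Winner, so the next rule applies.
Among Drummond and Romero, by ranking points (higher first): Drummond (6279 pts) before Romero (4694 pts).
Haddad and Szabo both have world ranking 64, so the next rule applies.
Haddad and Szabo are each Tour Winner, so the next rule applies.
Among Haddad and Szabo, by ranking points (higher first): Haddad (6054 pts) before Szabo (4344 pts).
Full order: Drummond, Romero, Haddad, Szabo, Lindqvist, Castillo, Pereira.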